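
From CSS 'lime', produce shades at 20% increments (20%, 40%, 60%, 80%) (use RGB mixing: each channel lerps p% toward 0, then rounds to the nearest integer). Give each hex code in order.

CSS lime is rgb(0, 255, 0).
20%: (0→0, 255 − 51 = 204→204, 0→0) → #00cc00
40%: (0→0, 255 − 102 = 153→153, 0→0) → #009900
60%: (0→0, 255 − 153 = 102→102, 0→0) → #006600
80%: (0→0, 255 − 204 = 51→51, 0→0) → #003300

#00cc00, #009900, #006600, #003300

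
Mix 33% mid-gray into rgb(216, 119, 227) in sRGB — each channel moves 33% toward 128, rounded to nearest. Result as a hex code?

A 33% tone moves each channel 33% toward 128:
  R: 216 + 0.33×(128−216) = 216 − 29.04 = 186.96 → 187
  G: 119 + 2.97 = 121.97 → 122
  B: 227 + 0.33×(128−227) = 227 − 32.67 = 194.33 → 194
rgb(187, 122, 194) = #bb7ac2.

#bb7ac2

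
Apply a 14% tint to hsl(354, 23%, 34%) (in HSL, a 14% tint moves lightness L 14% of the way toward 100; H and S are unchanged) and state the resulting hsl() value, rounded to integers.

hsl(354, 23%, 43%)

L moves 14% from 34 toward 100: 34 + 9.24 = 43.24 → 43.
H and S are unchanged.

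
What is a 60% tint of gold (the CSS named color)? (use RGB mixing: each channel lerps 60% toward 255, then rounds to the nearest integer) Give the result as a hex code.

#FFEF99

CSS gold is rgb(255, 215, 0).
Per channel, c → c + 0.6(255 − c):
  R: 255 + 0 = 255 → 255
  G: 215 + 24 = 239 → 239
  B: 0 + 153 = 153 → 153
rgb(255, 239, 153) = #FFEF99.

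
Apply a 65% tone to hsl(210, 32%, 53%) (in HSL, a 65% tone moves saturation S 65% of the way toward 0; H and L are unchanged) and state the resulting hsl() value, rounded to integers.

hsl(210, 11%, 53%)

S moves 65% from 32 toward 0: 32 − 20.8 = 11.2 → 11.
H and L are unchanged.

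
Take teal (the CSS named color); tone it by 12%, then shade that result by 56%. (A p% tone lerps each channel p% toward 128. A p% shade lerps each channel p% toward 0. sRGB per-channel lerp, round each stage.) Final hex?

#073838

CSS teal is rgb(0, 128, 128).
Per channel, c → c + 0.12(128 − c):
  R: 0 + 0.12×(128−0) = 0 + 15.36 = 15.36 → 15
  G: 128 + 0.12×(128−128) = 128 + 0 = 128 → 128
  B: 128 + 0 = 128 → 128
After the tone: rgb(15, 128, 128) = #0f8080.
Per channel, c → c + 0.56(0 − c):
  R: 15 − 8.4 = 6.6 → 7
  G: 128 + 0.56×(0−128) = 128 − 71.68 = 56.32 → 56
  B: 128 + 0.56×(0−128) = 128 − 71.68 = 56.32 → 56
rgb(7, 56, 56) = #073838.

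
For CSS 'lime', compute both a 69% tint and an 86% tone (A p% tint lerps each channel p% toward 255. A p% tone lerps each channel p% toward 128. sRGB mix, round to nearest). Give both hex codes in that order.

#b0ffb0, #6e926e

CSS lime is rgb(0, 255, 0).
69% tint:
  R: 0 + 175.95 = 175.95 → 176
  G: 255 + 0 = 255 → 255
  B: 0 + 0.69×(255−0) = 0 + 175.95 = 175.95 → 176
  → #b0ffb0
86% tone:
  R: 0 + 0.86×(128−0) = 0 + 110.08 = 110.08 → 110
  G: 255 + 0.86×(128−255) = 255 − 109.22 = 145.78 → 146
  B: 0 + 110.08 = 110.08 → 110
  → #6e926e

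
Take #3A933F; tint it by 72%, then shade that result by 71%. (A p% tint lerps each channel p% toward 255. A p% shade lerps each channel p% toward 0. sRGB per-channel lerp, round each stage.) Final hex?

#3A933F is rgb(58, 147, 63).
Per channel, c → c + 0.72(255 − c):
  R: 58 + 141.84 = 199.84 → 200
  G: 147 + 0.72×(255−147) = 147 + 77.76 = 224.76 → 225
  B: 63 + 0.72×(255−63) = 63 + 138.24 = 201.24 → 201
After the tint: rgb(200, 225, 201) = #C8E1C9.
Per channel, c → c + 0.71(0 − c):
  R: 200 + 0.71×(0−200) = 200 − 142 = 58 → 58
  G: 225 + 0.71×(0−225) = 225 − 159.75 = 65.25 → 65
  B: 201 + 0.71×(0−201) = 201 − 142.71 = 58.29 → 58
rgb(58, 65, 58) = #3A413A.

#3A413A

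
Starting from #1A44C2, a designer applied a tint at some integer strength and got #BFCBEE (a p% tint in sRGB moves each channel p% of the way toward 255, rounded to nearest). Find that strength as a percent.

#1A44C2 is rgb(26, 68, 194); #BFCBEE is rgb(191, 203, 238).
On the R channel (widest range): 191 ≈ 26 + (p/100)(255 − 26), so p ≈ 100×(191 − 26)/(255 − 26) = 16500/229 = 72.05.
p = 72 reproduces all three channels after rounding.

72%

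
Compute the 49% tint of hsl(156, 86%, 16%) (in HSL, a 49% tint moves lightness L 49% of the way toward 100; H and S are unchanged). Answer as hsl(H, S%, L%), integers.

L moves 49% from 16 toward 100: 16 + 41.16 = 57.16 → 57.
H and S are unchanged.

hsl(156, 86%, 57%)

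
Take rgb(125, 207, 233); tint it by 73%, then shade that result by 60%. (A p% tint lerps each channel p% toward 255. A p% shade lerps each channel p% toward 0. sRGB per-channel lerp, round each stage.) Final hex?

#586164

Per channel, c → c + 0.73(255 − c):
  R: 125 + 0.73×(255−125) = 125 + 94.9 = 219.9 → 220
  G: 207 + 0.73×(255−207) = 207 + 35.04 = 242.04 → 242
  B: 233 + 0.73×(255−233) = 233 + 16.06 = 249.06 → 249
After the tint: rgb(220, 242, 249) = #DCF2F9.
Lerp each channel 60% toward 0:
  R: 220 + 0.6×(0−220) = 220 − 132 = 88 → 88
  G: 242 + 0.6×(0−242) = 242 − 145.2 = 96.8 → 97
  B: 249 + 0.6×(0−249) = 249 − 149.4 = 99.6 → 100
rgb(88, 97, 100) = #586164.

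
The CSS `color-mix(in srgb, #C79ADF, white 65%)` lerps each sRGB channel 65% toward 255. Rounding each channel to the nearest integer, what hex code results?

#C79ADF is rgb(199, 154, 223).
Per channel, c → c + 0.65(255 − c):
  R: 199 + 0.65×(255−199) = 199 + 36.4 = 235.4 → 235
  G: 154 + 0.65×(255−154) = 154 + 65.65 = 219.65 → 220
  B: 223 + 20.8 = 243.8 → 244
rgb(235, 220, 244) = #EBDCF4.

#EBDCF4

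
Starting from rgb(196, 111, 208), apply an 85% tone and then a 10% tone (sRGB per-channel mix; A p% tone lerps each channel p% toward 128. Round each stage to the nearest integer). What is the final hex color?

#897D8B

Lerp each channel 85% toward 128:
  R: 196 + 0.85×(128−196) = 196 − 57.8 = 138.2 → 138
  G: 111 + 14.45 = 125.45 → 125
  B: 208 + 0.85×(128−208) = 208 − 68 = 140 → 140
After the tone: rgb(138, 125, 140) = #8A7D8C.
Per channel, c → c + 0.1(128 − c):
  R: 138 + 0.1×(128−138) = 138 − 1 = 137 → 137
  G: 125 + 0.3 = 125.3 → 125
  B: 140 + 0.1×(128−140) = 140 − 1.2 = 138.8 → 139
rgb(137, 125, 139) = #897D8B.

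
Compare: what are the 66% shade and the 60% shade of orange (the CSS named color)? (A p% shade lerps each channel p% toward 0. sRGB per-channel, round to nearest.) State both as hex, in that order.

CSS orange is rgb(255, 165, 0).
66% shade:
  R: 255 + 0.66×(0−255) = 255 − 168.3 = 86.7 → 87
  G: 165 + 0.66×(0−165) = 165 − 108.9 = 56.1 → 56
  B: 0 + 0.66×(0−0) = 0 + 0 = 0 → 0
  → #573800
60% shade:
  R: 255 − 153 = 102 → 102
  G: 165 + 0.6×(0−165) = 165 − 99 = 66 → 66
  B: 0 + 0.6×(0−0) = 0 + 0 = 0 → 0
  → #664200

#573800, #664200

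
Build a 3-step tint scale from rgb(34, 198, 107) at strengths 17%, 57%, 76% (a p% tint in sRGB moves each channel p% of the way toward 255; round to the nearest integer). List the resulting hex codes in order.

#48d084, #a0e6bf, #caf1db

17%: (34 + 37.57 = 71.57→72, 198 + 9.69 = 207.69→208, 107 + 25.16 = 132.16→132) → #48d084
57%: (34 + 125.97 = 159.97→160, 198 + 32.49 = 230.49→230, 107 + 84.36 = 191.36→191) → #a0e6bf
76%: (34 + 167.96 = 201.96→202, 198 + 43.32 = 241.32→241, 107 + 112.48 = 219.48→219) → #caf1db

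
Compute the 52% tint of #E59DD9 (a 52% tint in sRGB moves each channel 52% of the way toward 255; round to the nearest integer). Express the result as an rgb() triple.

rgb(243, 208, 237)

#E59DD9 is rgb(229, 157, 217).
Per channel, c → c + 0.52(255 − c):
  R: 229 + 0.52×(255−229) = 229 + 13.52 = 242.52 → 243
  G: 157 + 50.96 = 207.96 → 208
  B: 217 + 0.52×(255−217) = 217 + 19.76 = 236.76 → 237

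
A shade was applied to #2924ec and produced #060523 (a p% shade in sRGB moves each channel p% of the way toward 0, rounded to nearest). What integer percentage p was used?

#2924ec is rgb(41, 36, 236); #060523 is rgb(6, 5, 35).
On the B channel (widest range): 35 ≈ 236 + (p/100)(0 − 236), so p ≈ 100×(35 − 236)/(0 − 236) = -20100/-236 = 85.17.
p = 85 reproduces all three channels after rounding.

85%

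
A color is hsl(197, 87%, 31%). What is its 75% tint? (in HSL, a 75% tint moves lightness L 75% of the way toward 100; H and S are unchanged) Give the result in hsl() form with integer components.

L moves 75% from 31 toward 100: 31 + 51.75 = 82.75 → 83.
H and S are unchanged.

hsl(197, 87%, 83%)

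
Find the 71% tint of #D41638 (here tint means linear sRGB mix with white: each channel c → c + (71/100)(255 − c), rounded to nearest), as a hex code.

#D41638 is rgb(212, 22, 56).
Lerp each channel 71% toward 255:
  R: 212 + 0.71×(255−212) = 212 + 30.53 = 242.53 → 243
  G: 22 + 0.71×(255−22) = 22 + 165.43 = 187.43 → 187
  B: 56 + 141.29 = 197.29 → 197
rgb(243, 187, 197) = #F3BBC5.

#F3BBC5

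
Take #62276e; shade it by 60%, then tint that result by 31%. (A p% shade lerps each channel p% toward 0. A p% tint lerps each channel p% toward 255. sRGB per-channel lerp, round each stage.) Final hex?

#62276e is rgb(98, 39, 110).
Lerp each channel 60% toward 0:
  R: 98 − 58.8 = 39.2 → 39
  G: 39 + 0.6×(0−39) = 39 − 23.4 = 15.6 → 16
  B: 110 + 0.6×(0−110) = 110 − 66 = 44 → 44
After the shade: rgb(39, 16, 44) = #27102c.
Lerp each channel 31% toward 255:
  R: 39 + 66.96 = 105.96 → 106
  G: 16 + 0.31×(255−16) = 16 + 74.09 = 90.09 → 90
  B: 44 + 0.31×(255−44) = 44 + 65.41 = 109.41 → 109
rgb(106, 90, 109) = #6a5a6d.

#6a5a6d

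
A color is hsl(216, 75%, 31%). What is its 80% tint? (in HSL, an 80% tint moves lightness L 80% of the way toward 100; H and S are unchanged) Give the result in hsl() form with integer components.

L moves 80% from 31 toward 100: 31 + 55.2 = 86.2 → 86.
H and S are unchanged.

hsl(216, 75%, 86%)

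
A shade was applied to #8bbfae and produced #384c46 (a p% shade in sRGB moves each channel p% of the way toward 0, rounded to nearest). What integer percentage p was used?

#8bbfae is rgb(139, 191, 174); #384c46 is rgb(56, 76, 70).
On the G channel (widest range): 76 ≈ 191 + (p/100)(0 − 191), so p ≈ 100×(76 − 191)/(0 − 191) = -11500/-191 = 60.21.
p = 60 reproduces all three channels after rounding.

60%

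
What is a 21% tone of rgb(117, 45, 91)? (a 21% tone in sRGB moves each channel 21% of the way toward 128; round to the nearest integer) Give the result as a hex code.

#773e63

Per channel, c → c + 0.21(128 − c):
  R: 117 + 2.31 = 119.31 → 119
  G: 45 + 17.43 = 62.43 → 62
  B: 91 + 7.77 = 98.77 → 99
rgb(119, 62, 99) = #773e63.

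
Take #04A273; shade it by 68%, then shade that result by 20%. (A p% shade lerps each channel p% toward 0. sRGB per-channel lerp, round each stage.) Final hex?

#012A1E

#04A273 is rgb(4, 162, 115).
A 68% shade moves each channel 68% toward 0:
  R: 4 − 2.72 = 1.28 → 1
  G: 162 − 110.16 = 51.84 → 52
  B: 115 + 0.68×(0−115) = 115 − 78.2 = 36.8 → 37
After the shade: rgb(1, 52, 37) = #013425.
Per channel, c → c + 0.2(0 − c):
  R: 1 + 0.2×(0−1) = 1 − 0.2 = 0.8 → 1
  G: 52 + 0.2×(0−52) = 52 − 10.4 = 41.6 → 42
  B: 37 − 7.4 = 29.6 → 30
rgb(1, 42, 30) = #012A1E.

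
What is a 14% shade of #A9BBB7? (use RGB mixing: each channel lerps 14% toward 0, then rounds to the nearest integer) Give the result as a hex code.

#91A19D

#A9BBB7 is rgb(169, 187, 183).
Per channel, c → c + 0.14(0 − c):
  R: 169 + 0.14×(0−169) = 169 − 23.66 = 145.34 → 145
  G: 187 + 0.14×(0−187) = 187 − 26.18 = 160.82 → 161
  B: 183 + 0.14×(0−183) = 183 − 25.62 = 157.38 → 157
rgb(145, 161, 157) = #91A19D.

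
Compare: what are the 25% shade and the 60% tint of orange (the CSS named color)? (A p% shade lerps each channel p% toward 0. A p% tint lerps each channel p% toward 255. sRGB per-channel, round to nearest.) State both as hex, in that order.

CSS orange is rgb(255, 165, 0).
25% shade:
  R: 255 + 0.25×(0−255) = 255 − 63.75 = 191.25 → 191
  G: 165 + 0.25×(0−165) = 165 − 41.25 = 123.75 → 124
  B: 0 + 0.25×(0−0) = 0 + 0 = 0 → 0
  → #BF7C00
60% tint:
  R: 255 + 0.6×(255−255) = 255 + 0 = 255 → 255
  G: 165 + 54 = 219 → 219
  B: 0 + 0.6×(255−0) = 0 + 153 = 153 → 153
  → #FFDB99

#BF7C00, #FFDB99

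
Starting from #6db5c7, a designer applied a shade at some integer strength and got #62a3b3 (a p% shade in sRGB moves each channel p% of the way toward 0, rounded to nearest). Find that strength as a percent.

10%

#6db5c7 is rgb(109, 181, 199); #62a3b3 is rgb(98, 163, 179).
On the B channel (widest range): 179 ≈ 199 + (p/100)(0 − 199), so p ≈ 100×(179 − 199)/(0 − 199) = -2000/-199 = 10.05.
p = 10 reproduces all three channels after rounding.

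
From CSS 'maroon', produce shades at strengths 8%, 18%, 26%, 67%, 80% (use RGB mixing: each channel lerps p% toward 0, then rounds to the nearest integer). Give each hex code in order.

#760000, #690000, #5f0000, #2a0000, #1a0000

CSS maroon is rgb(128, 0, 0).
8%: (128 − 10.24 = 117.76→118, 0→0, 0→0) → #760000
18%: (128 − 23.04 = 104.96→105, 0→0, 0→0) → #690000
26%: (128 − 33.28 = 94.72→95, 0→0, 0→0) → #5f0000
67%: (128 − 85.76 = 42.24→42, 0→0, 0→0) → #2a0000
80%: (128 − 102.4 = 25.6→26, 0→0, 0→0) → #1a0000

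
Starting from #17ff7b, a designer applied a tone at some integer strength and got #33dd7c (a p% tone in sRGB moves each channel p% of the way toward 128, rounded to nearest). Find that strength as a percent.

#17ff7b is rgb(23, 255, 123); #33dd7c is rgb(51, 221, 124).
On the G channel (widest range): 221 ≈ 255 + (p/100)(128 − 255), so p ≈ 100×(221 − 255)/(128 − 255) = -3400/-127 = 26.77.
p = 27 reproduces all three channels after rounding.

27%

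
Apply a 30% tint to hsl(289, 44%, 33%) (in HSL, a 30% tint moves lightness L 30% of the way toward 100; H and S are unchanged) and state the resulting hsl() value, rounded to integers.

hsl(289, 44%, 53%)

L moves 30% from 33 toward 100: 33 + 20.1 = 53.1 → 53.
H and S are unchanged.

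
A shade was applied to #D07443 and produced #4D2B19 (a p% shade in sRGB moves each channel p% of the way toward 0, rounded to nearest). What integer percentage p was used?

63%

#D07443 is rgb(208, 116, 67); #4D2B19 is rgb(77, 43, 25).
On the R channel (widest range): 77 ≈ 208 + (p/100)(0 − 208), so p ≈ 100×(77 − 208)/(0 − 208) = -13100/-208 = 62.98.
p = 63 reproduces all three channels after rounding.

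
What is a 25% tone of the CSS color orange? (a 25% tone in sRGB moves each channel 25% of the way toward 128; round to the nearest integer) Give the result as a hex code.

CSS orange is rgb(255, 165, 0).
Per channel, c → c + 0.25(128 − c):
  R: 255 − 31.75 = 223.25 → 223
  G: 165 + 0.25×(128−165) = 165 − 9.25 = 155.75 → 156
  B: 0 + 0.25×(128−0) = 0 + 32 = 32 → 32
rgb(223, 156, 32) = #DF9C20.

#DF9C20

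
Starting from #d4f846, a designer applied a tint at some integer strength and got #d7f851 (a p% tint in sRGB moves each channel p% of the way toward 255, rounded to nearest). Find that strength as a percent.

6%

#d4f846 is rgb(212, 248, 70); #d7f851 is rgb(215, 248, 81).
On the B channel (widest range): 81 ≈ 70 + (p/100)(255 − 70), so p ≈ 100×(81 − 70)/(255 − 70) = 1100/185 = 5.95.
p = 6 reproduces all three channels after rounding.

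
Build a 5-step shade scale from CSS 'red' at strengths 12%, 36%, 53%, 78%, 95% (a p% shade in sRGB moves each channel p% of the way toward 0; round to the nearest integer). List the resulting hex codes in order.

#e00000, #a30000, #780000, #380000, #0d0000

CSS red is rgb(255, 0, 0).
12%: (255 − 30.6 = 224.4→224, 0→0, 0→0) → #e00000
36%: (255 − 91.8 = 163.2→163, 0→0, 0→0) → #a30000
53%: (255 − 135.15 = 119.85→120, 0→0, 0→0) → #780000
78%: (255 − 198.9 = 56.1→56, 0→0, 0→0) → #380000
95%: (255 − 242.25 = 12.75→13, 0→0, 0→0) → #0d0000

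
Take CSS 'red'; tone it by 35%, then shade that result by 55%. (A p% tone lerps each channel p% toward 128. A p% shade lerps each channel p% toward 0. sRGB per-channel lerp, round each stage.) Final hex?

CSS red is rgb(255, 0, 0).
Per channel, c → c + 0.35(128 − c):
  R: 255 − 44.45 = 210.55 → 211
  G: 0 + 0.35×(128−0) = 0 + 44.8 = 44.8 → 45
  B: 0 + 44.8 = 44.8 → 45
After the tone: rgb(211, 45, 45) = #d32d2d.
A 55% shade moves each channel 55% toward 0:
  R: 211 + 0.55×(0−211) = 211 − 116.05 = 94.95 → 95
  G: 45 − 24.75 = 20.25 → 20
  B: 45 + 0.55×(0−45) = 45 − 24.75 = 20.25 → 20
rgb(95, 20, 20) = #5f1414.

#5f1414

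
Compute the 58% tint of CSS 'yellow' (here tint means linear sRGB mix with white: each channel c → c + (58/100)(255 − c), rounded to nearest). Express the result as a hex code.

#FFFF94

CSS yellow is rgb(255, 255, 0).
A 58% tint moves each channel 58% toward 255:
  R: 255 + 0.58×(255−255) = 255 + 0 = 255 → 255
  G: 255 + 0.58×(255−255) = 255 + 0 = 255 → 255
  B: 0 + 0.58×(255−0) = 0 + 147.9 = 147.9 → 148
rgb(255, 255, 148) = #FFFF94.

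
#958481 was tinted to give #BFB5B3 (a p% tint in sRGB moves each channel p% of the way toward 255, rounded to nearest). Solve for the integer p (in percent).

#958481 is rgb(149, 132, 129); #BFB5B3 is rgb(191, 181, 179).
On the B channel (widest range): 179 ≈ 129 + (p/100)(255 − 129), so p ≈ 100×(179 − 129)/(255 − 129) = 5000/126 = 39.68.
p = 40 reproduces all three channels after rounding.

40%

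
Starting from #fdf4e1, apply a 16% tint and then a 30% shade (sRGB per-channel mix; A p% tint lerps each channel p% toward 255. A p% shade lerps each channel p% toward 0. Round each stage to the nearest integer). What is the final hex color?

#b1aca1

#fdf4e1 is rgb(253, 244, 225).
Per channel, c → c + 0.16(255 − c):
  R: 253 + 0.32 = 253.32 → 253
  G: 244 + 0.16×(255−244) = 244 + 1.76 = 245.76 → 246
  B: 225 + 4.8 = 229.8 → 230
After the tint: rgb(253, 246, 230) = #fdf6e6.
A 30% shade moves each channel 30% toward 0:
  R: 253 − 75.9 = 177.1 → 177
  G: 246 + 0.3×(0−246) = 246 − 73.8 = 172.2 → 172
  B: 230 + 0.3×(0−230) = 230 − 69 = 161 → 161
rgb(177, 172, 161) = #b1aca1.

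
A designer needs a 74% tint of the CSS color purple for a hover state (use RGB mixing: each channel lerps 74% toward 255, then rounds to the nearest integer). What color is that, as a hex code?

#DEBDDE

CSS purple is rgb(128, 0, 128).
Per channel, c → c + 0.74(255 − c):
  R: 128 + 93.98 = 221.98 → 222
  G: 0 + 0.74×(255−0) = 0 + 188.7 = 188.7 → 189
  B: 128 + 93.98 = 221.98 → 222
rgb(222, 189, 222) = #DEBDDE.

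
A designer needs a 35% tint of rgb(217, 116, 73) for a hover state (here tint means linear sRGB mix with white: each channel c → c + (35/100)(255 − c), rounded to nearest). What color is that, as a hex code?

Lerp each channel 35% toward 255:
  R: 217 + 0.35×(255−217) = 217 + 13.3 = 230.3 → 230
  G: 116 + 48.65 = 164.65 → 165
  B: 73 + 0.35×(255−73) = 73 + 63.7 = 136.7 → 137
rgb(230, 165, 137) = #e6a589.

#e6a589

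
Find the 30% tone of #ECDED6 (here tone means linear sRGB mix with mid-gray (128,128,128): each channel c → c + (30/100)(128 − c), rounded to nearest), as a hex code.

#ECDED6 is rgb(236, 222, 214).
A 30% tone moves each channel 30% toward 128:
  R: 236 + 0.3×(128−236) = 236 − 32.4 = 203.6 → 204
  G: 222 + 0.3×(128−222) = 222 − 28.2 = 193.8 → 194
  B: 214 + 0.3×(128−214) = 214 − 25.8 = 188.2 → 188
rgb(204, 194, 188) = #CCC2BC.

#CCC2BC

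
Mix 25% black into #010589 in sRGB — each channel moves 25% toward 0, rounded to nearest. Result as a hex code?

#010589 is rgb(1, 5, 137).
Lerp each channel 25% toward 0:
  R: 1 − 0.25 = 0.75 → 1
  G: 5 + 0.25×(0−5) = 5 − 1.25 = 3.75 → 4
  B: 137 + 0.25×(0−137) = 137 − 34.25 = 102.75 → 103
rgb(1, 4, 103) = #010467.

#010467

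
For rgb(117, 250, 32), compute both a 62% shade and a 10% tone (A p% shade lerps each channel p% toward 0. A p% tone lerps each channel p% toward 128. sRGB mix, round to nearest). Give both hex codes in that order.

#2C5F0C, #76EE2A

62% shade:
  R: 117 − 72.54 = 44.46 → 44
  G: 250 + 0.62×(0−250) = 250 − 155 = 95 → 95
  B: 32 + 0.62×(0−32) = 32 − 19.84 = 12.16 → 12
  → #2C5F0C
10% tone:
  R: 117 + 0.1×(128−117) = 117 + 1.1 = 118.1 → 118
  G: 250 − 12.2 = 237.8 → 238
  B: 32 + 9.6 = 41.6 → 42
  → #76EE2A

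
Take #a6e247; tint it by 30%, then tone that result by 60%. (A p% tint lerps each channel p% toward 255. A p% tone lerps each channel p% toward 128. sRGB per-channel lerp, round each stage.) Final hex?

#a6e247 is rgb(166, 226, 71).
Lerp each channel 30% toward 255:
  R: 166 + 26.7 = 192.7 → 193
  G: 226 + 0.3×(255−226) = 226 + 8.7 = 234.7 → 235
  B: 71 + 55.2 = 126.2 → 126
After the tint: rgb(193, 235, 126) = #c1eb7e.
A 60% tone moves each channel 60% toward 128:
  R: 193 − 39 = 154 → 154
  G: 235 + 0.6×(128−235) = 235 − 64.2 = 170.8 → 171
  B: 126 + 0.6×(128−126) = 126 + 1.2 = 127.2 → 127
rgb(154, 171, 127) = #9aab7f.

#9aab7f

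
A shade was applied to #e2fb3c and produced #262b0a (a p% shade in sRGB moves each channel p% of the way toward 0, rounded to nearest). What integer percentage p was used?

#e2fb3c is rgb(226, 251, 60); #262b0a is rgb(38, 43, 10).
On the G channel (widest range): 43 ≈ 251 + (p/100)(0 − 251), so p ≈ 100×(43 − 251)/(0 − 251) = -20800/-251 = 82.87.
p = 83 reproduces all three channels after rounding.

83%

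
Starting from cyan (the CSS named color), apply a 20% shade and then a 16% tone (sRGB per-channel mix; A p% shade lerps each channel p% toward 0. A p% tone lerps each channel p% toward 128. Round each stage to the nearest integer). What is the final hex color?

CSS cyan is rgb(0, 255, 255).
Per channel, c → c + 0.2(0 − c):
  R: 0 + 0.2×(0−0) = 0 + 0 = 0 → 0
  G: 255 − 51 = 204 → 204
  B: 255 + 0.2×(0−255) = 255 − 51 = 204 → 204
After the shade: rgb(0, 204, 204) = #00CCCC.
A 16% tone moves each channel 16% toward 128:
  R: 0 + 20.48 = 20.48 → 20
  G: 204 + 0.16×(128−204) = 204 − 12.16 = 191.84 → 192
  B: 204 + 0.16×(128−204) = 204 − 12.16 = 191.84 → 192
rgb(20, 192, 192) = #14C0C0.

#14C0C0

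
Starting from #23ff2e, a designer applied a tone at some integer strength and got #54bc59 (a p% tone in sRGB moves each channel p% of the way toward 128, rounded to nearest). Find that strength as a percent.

53%

#23ff2e is rgb(35, 255, 46); #54bc59 is rgb(84, 188, 89).
On the G channel (widest range): 188 ≈ 255 + (p/100)(128 − 255), so p ≈ 100×(188 − 255)/(128 − 255) = -6700/-127 = 52.76.
p = 53 reproduces all three channels after rounding.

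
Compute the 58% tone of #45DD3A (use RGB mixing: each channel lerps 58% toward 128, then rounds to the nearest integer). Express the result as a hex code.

#67A763

#45DD3A is rgb(69, 221, 58).
Lerp each channel 58% toward 128:
  R: 69 + 0.58×(128−69) = 69 + 34.22 = 103.22 → 103
  G: 221 − 53.94 = 167.06 → 167
  B: 58 + 0.58×(128−58) = 58 + 40.6 = 98.6 → 99
rgb(103, 167, 99) = #67A763.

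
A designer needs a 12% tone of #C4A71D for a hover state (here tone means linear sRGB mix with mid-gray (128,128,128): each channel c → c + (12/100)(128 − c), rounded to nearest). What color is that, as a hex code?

#BCA229

#C4A71D is rgb(196, 167, 29).
Lerp each channel 12% toward 128:
  R: 196 + 0.12×(128−196) = 196 − 8.16 = 187.84 → 188
  G: 167 − 4.68 = 162.32 → 162
  B: 29 + 0.12×(128−29) = 29 + 11.88 = 40.88 → 41
rgb(188, 162, 41) = #BCA229.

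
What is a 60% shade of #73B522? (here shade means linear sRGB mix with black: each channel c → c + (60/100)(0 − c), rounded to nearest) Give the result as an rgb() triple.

rgb(46, 72, 14)

#73B522 is rgb(115, 181, 34).
Lerp each channel 60% toward 0:
  R: 115 − 69 = 46 → 46
  G: 181 + 0.6×(0−181) = 181 − 108.6 = 72.4 → 72
  B: 34 + 0.6×(0−34) = 34 − 20.4 = 13.6 → 14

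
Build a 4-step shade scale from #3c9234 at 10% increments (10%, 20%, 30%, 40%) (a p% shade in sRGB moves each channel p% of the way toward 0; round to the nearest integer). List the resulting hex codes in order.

#36832f, #30752a, #2a6624, #24581f

#3c9234 is rgb(60, 146, 52).
10%: (60 − 6 = 54→54, 146 − 14.6 = 131.4→131, 52 − 5.2 = 46.8→47) → #36832f
20%: (60 − 12 = 48→48, 146 − 29.2 = 116.8→117, 52 − 10.4 = 41.6→42) → #30752a
30%: (60 − 18 = 42→42, 146 − 43.8 = 102.2→102, 52 − 15.6 = 36.4→36) → #2a6624
40%: (60 − 24 = 36→36, 146 − 58.4 = 87.6→88, 52 − 20.8 = 31.2→31) → #24581f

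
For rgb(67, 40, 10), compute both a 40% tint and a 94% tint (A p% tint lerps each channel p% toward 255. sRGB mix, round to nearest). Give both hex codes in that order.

40% tint:
  R: 67 + 0.4×(255−67) = 67 + 75.2 = 142.2 → 142
  G: 40 + 0.4×(255−40) = 40 + 86 = 126 → 126
  B: 10 + 98 = 108 → 108
  → #8e7e6c
94% tint:
  R: 67 + 0.94×(255−67) = 67 + 176.72 = 243.72 → 244
  G: 40 + 202.1 = 242.1 → 242
  B: 10 + 0.94×(255−10) = 10 + 230.3 = 240.3 → 240
  → #f4f2f0

#8e7e6c, #f4f2f0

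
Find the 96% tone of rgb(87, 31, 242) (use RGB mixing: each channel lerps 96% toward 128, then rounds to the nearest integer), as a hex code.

Lerp each channel 96% toward 128:
  R: 87 + 0.96×(128−87) = 87 + 39.36 = 126.36 → 126
  G: 31 + 0.96×(128−31) = 31 + 93.12 = 124.12 → 124
  B: 242 + 0.96×(128−242) = 242 − 109.44 = 132.56 → 133
rgb(126, 124, 133) = #7e7c85.

#7e7c85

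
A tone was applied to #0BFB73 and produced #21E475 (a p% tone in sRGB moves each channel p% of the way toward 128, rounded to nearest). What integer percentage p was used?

19%

#0BFB73 is rgb(11, 251, 115); #21E475 is rgb(33, 228, 117).
On the G channel (widest range): 228 ≈ 251 + (p/100)(128 − 251), so p ≈ 100×(228 − 251)/(128 − 251) = -2300/-123 = 18.70.
p = 19 reproduces all three channels after rounding.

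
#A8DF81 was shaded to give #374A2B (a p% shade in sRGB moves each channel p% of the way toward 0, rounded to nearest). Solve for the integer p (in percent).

#A8DF81 is rgb(168, 223, 129); #374A2B is rgb(55, 74, 43).
On the G channel (widest range): 74 ≈ 223 + (p/100)(0 − 223), so p ≈ 100×(74 − 223)/(0 − 223) = -14900/-223 = 66.82.
p = 67 reproduces all three channels after rounding.

67%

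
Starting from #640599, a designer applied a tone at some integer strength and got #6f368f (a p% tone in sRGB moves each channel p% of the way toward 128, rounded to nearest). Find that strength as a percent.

#640599 is rgb(100, 5, 153); #6f368f is rgb(111, 54, 143).
On the G channel (widest range): 54 ≈ 5 + (p/100)(128 − 5), so p ≈ 100×(54 − 5)/(128 − 5) = 4900/123 = 39.84.
p = 40 reproduces all three channels after rounding.

40%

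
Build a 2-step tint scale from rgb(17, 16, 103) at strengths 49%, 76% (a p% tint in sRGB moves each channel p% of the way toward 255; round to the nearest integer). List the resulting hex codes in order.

49%: (17 + 116.62 = 133.62→134, 16 + 117.11 = 133.11→133, 103 + 74.48 = 177.48→177) → #8685B1
76%: (17 + 180.88 = 197.88→198, 16 + 181.64 = 197.64→198, 103 + 115.52 = 218.52→219) → #C6C6DB

#8685B1, #C6C6DB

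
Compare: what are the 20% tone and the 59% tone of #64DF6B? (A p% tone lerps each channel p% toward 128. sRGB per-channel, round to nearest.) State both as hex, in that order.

#6ACC6F, #75A777

#64DF6B is rgb(100, 223, 107).
20% tone:
  R: 100 + 5.6 = 105.6 → 106
  G: 223 − 19 = 204 → 204
  B: 107 + 4.2 = 111.2 → 111
  → #6ACC6F
59% tone:
  R: 100 + 0.59×(128−100) = 100 + 16.52 = 116.52 → 117
  G: 223 − 56.05 = 166.95 → 167
  B: 107 + 0.59×(128−107) = 107 + 12.39 = 119.39 → 119
  → #75A777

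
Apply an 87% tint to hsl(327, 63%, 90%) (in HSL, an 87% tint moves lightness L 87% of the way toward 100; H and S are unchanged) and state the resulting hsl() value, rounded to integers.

hsl(327, 63%, 99%)

L moves 87% from 90 toward 100: 90 + 8.7 = 98.7 → 99.
H and S are unchanged.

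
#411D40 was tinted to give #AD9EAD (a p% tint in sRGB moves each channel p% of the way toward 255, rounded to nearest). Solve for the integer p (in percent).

#411D40 is rgb(65, 29, 64); #AD9EAD is rgb(173, 158, 173).
On the G channel (widest range): 158 ≈ 29 + (p/100)(255 − 29), so p ≈ 100×(158 − 29)/(255 − 29) = 12900/226 = 57.08.
p = 57 reproduces all three channels after rounding.

57%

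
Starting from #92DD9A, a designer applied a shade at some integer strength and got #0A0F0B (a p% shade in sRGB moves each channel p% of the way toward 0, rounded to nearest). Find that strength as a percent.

#92DD9A is rgb(146, 221, 154); #0A0F0B is rgb(10, 15, 11).
On the G channel (widest range): 15 ≈ 221 + (p/100)(0 − 221), so p ≈ 100×(15 − 221)/(0 − 221) = -20600/-221 = 93.21.
p = 93 reproduces all three channels after rounding.

93%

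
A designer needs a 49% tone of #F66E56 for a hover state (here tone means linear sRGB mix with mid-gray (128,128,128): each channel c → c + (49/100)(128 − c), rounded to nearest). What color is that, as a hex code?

#BC776B

#F66E56 is rgb(246, 110, 86).
Lerp each channel 49% toward 128:
  R: 246 + 0.49×(128−246) = 246 − 57.82 = 188.18 → 188
  G: 110 + 8.82 = 118.82 → 119
  B: 86 + 0.49×(128−86) = 86 + 20.58 = 106.58 → 107
rgb(188, 119, 107) = #BC776B.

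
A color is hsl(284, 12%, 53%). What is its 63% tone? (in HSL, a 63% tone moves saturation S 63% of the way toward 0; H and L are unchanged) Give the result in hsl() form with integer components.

S moves 63% from 12 toward 0: 12 − 7.56 = 4.44 → 4.
H and L are unchanged.

hsl(284, 4%, 53%)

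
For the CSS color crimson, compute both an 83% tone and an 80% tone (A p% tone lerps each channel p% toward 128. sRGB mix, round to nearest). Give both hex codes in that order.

#906E74, #926A72

CSS crimson is rgb(220, 20, 60).
83% tone:
  R: 220 − 76.36 = 143.64 → 144
  G: 20 + 89.64 = 109.64 → 110
  B: 60 + 56.44 = 116.44 → 116
  → #906E74
80% tone:
  R: 220 − 73.6 = 146.4 → 146
  G: 20 + 0.8×(128−20) = 20 + 86.4 = 106.4 → 106
  B: 60 + 54.4 = 114.4 → 114
  → #926A72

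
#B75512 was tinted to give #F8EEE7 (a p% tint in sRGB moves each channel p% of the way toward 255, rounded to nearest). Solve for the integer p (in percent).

90%

#B75512 is rgb(183, 85, 18); #F8EEE7 is rgb(248, 238, 231).
On the B channel (widest range): 231 ≈ 18 + (p/100)(255 − 18), so p ≈ 100×(231 − 18)/(255 − 18) = 21300/237 = 89.87.
p = 90 reproduces all three channels after rounding.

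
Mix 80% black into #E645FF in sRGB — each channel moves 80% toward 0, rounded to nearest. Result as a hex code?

#2E0E33

#E645FF is rgb(230, 69, 255).
Lerp each channel 80% toward 0:
  R: 230 − 184 = 46 → 46
  G: 69 − 55.2 = 13.8 → 14
  B: 255 + 0.8×(0−255) = 255 − 204 = 51 → 51
rgb(46, 14, 51) = #2E0E33.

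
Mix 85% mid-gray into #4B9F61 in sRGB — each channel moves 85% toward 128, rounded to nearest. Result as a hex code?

#78857B

#4B9F61 is rgb(75, 159, 97).
Per channel, c → c + 0.85(128 − c):
  R: 75 + 0.85×(128−75) = 75 + 45.05 = 120.05 → 120
  G: 159 − 26.35 = 132.65 → 133
  B: 97 + 0.85×(128−97) = 97 + 26.35 = 123.35 → 123
rgb(120, 133, 123) = #78857B.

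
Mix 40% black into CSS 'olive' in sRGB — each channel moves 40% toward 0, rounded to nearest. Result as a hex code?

CSS olive is rgb(128, 128, 0).
A 40% shade moves each channel 40% toward 0:
  R: 128 + 0.4×(0−128) = 128 − 51.2 = 76.8 → 77
  G: 128 − 51.2 = 76.8 → 77
  B: 0 + 0 = 0 → 0
rgb(77, 77, 0) = #4d4d00.

#4d4d00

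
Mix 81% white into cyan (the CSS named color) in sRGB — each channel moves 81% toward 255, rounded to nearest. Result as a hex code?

#CFFFFF

CSS cyan is rgb(0, 255, 255).
An 81% tint moves each channel 81% toward 255:
  R: 0 + 206.55 = 206.55 → 207
  G: 255 + 0 = 255 → 255
  B: 255 + 0.81×(255−255) = 255 + 0 = 255 → 255
rgb(207, 255, 255) = #CFFFFF.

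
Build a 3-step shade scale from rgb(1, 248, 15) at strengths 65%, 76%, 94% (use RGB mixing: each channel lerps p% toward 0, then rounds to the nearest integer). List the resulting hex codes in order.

65%: (1 − 0.65 = 0.35→0, 248 − 161.2 = 86.8→87, 15 − 9.75 = 5.25→5) → #005705
76%: (1 − 0.76 = 0.24→0, 248 − 188.48 = 59.52→60, 15 − 11.4 = 3.6→4) → #003c04
94%: (1 − 0.94 = 0.06→0, 248 − 233.12 = 14.88→15, 15 − 14.1 = 0.9→1) → #000f01

#005705, #003c04, #000f01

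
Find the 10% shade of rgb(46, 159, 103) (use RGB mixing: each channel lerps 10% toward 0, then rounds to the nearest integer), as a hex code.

Lerp each channel 10% toward 0:
  R: 46 + 0.1×(0−46) = 46 − 4.6 = 41.4 → 41
  G: 159 − 15.9 = 143.1 → 143
  B: 103 − 10.3 = 92.7 → 93
rgb(41, 143, 93) = #298F5D.

#298F5D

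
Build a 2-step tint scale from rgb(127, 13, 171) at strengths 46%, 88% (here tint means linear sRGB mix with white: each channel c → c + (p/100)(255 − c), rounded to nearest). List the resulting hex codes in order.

#ba7cd2, #f0e2f5

46%: (127 + 58.88 = 185.88→186, 13 + 111.32 = 124.32→124, 171 + 38.64 = 209.64→210) → #ba7cd2
88%: (127 + 112.64 = 239.64→240, 13 + 212.96 = 225.96→226, 171 + 73.92 = 244.92→245) → #f0e2f5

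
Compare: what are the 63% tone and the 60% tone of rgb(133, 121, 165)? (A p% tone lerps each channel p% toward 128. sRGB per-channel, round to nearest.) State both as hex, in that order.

63% tone:
  R: 133 + 0.63×(128−133) = 133 − 3.15 = 129.85 → 130
  G: 121 + 0.63×(128−121) = 121 + 4.41 = 125.41 → 125
  B: 165 + 0.63×(128−165) = 165 − 23.31 = 141.69 → 142
  → #827D8E
60% tone:
  R: 133 + 0.6×(128−133) = 133 − 3 = 130 → 130
  G: 121 + 0.6×(128−121) = 121 + 4.2 = 125.2 → 125
  B: 165 − 22.2 = 142.8 → 143
  → #827D8F

#827D8E, #827D8F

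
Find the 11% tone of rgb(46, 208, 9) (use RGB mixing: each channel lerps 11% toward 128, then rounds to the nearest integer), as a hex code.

#37c716

An 11% tone moves each channel 11% toward 128:
  R: 46 + 9.02 = 55.02 → 55
  G: 208 + 0.11×(128−208) = 208 − 8.8 = 199.2 → 199
  B: 9 + 13.09 = 22.09 → 22
rgb(55, 199, 22) = #37c716.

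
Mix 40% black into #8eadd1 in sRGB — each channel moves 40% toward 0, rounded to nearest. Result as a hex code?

#55687d

#8eadd1 is rgb(142, 173, 209).
A 40% shade moves each channel 40% toward 0:
  R: 142 + 0.4×(0−142) = 142 − 56.8 = 85.2 → 85
  G: 173 + 0.4×(0−173) = 173 − 69.2 = 103.8 → 104
  B: 209 + 0.4×(0−209) = 209 − 83.6 = 125.4 → 125
rgb(85, 104, 125) = #55687d.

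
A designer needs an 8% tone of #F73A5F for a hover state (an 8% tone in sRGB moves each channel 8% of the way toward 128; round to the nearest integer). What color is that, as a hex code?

#ED4062

#F73A5F is rgb(247, 58, 95).
Lerp each channel 8% toward 128:
  R: 247 + 0.08×(128−247) = 247 − 9.52 = 237.48 → 237
  G: 58 + 5.6 = 63.6 → 64
  B: 95 + 0.08×(128−95) = 95 + 2.64 = 97.64 → 98
rgb(237, 64, 98) = #ED4062.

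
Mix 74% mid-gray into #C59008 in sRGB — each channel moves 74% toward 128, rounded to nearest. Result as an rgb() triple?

rgb(146, 132, 97)

#C59008 is rgb(197, 144, 8).
Per channel, c → c + 0.74(128 − c):
  R: 197 + 0.74×(128−197) = 197 − 51.06 = 145.94 → 146
  G: 144 − 11.84 = 132.16 → 132
  B: 8 + 0.74×(128−8) = 8 + 88.8 = 96.8 → 97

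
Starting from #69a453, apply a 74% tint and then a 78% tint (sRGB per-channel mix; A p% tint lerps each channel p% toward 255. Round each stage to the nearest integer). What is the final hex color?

#69a453 is rgb(105, 164, 83).
Per channel, c → c + 0.74(255 − c):
  R: 105 + 0.74×(255−105) = 105 + 111 = 216 → 216
  G: 164 + 67.34 = 231.34 → 231
  B: 83 + 127.28 = 210.28 → 210
After the tint: rgb(216, 231, 210) = #d8e7d2.
Lerp each channel 78% toward 255:
  R: 216 + 30.42 = 246.42 → 246
  G: 231 + 0.78×(255−231) = 231 + 18.72 = 249.72 → 250
  B: 210 + 35.1 = 245.1 → 245
rgb(246, 250, 245) = #f6faf5.

#f6faf5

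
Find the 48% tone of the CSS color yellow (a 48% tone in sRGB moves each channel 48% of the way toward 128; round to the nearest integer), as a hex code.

CSS yellow is rgb(255, 255, 0).
A 48% tone moves each channel 48% toward 128:
  R: 255 + 0.48×(128−255) = 255 − 60.96 = 194.04 → 194
  G: 255 + 0.48×(128−255) = 255 − 60.96 = 194.04 → 194
  B: 0 + 61.44 = 61.44 → 61
rgb(194, 194, 61) = #C2C23D.

#C2C23D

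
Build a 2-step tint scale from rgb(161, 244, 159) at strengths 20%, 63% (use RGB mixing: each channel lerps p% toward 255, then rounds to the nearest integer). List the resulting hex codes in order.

20%: (161 + 18.8 = 179.8→180, 244 + 2.2 = 246.2→246, 159 + 19.2 = 178.2→178) → #b4f6b2
63%: (161 + 59.22 = 220.22→220, 244 + 6.93 = 250.93→251, 159 + 60.48 = 219.48→219) → #dcfbdb

#b4f6b2, #dcfbdb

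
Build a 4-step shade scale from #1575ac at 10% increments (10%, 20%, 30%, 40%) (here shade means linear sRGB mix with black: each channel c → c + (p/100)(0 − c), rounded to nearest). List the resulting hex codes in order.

#1575ac is rgb(21, 117, 172).
10%: (21 − 2.1 = 18.9→19, 117 − 11.7 = 105.3→105, 172 − 17.2 = 154.8→155) → #13699b
20%: (21 − 4.2 = 16.8→17, 117 − 23.4 = 93.6→94, 172 − 34.4 = 137.6→138) → #115e8a
30%: (21 − 6.3 = 14.7→15, 117 − 35.1 = 81.9→82, 172 − 51.6 = 120.4→120) → #0f5278
40%: (21 − 8.4 = 12.6→13, 117 − 46.8 = 70.2→70, 172 − 68.8 = 103.2→103) → #0d4667

#13699b, #115e8a, #0f5278, #0d4667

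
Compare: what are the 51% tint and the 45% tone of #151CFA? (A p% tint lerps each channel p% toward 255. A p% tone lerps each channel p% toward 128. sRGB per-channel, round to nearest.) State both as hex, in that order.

#151CFA is rgb(21, 28, 250).
51% tint:
  R: 21 + 119.34 = 140.34 → 140
  G: 28 + 0.51×(255−28) = 28 + 115.77 = 143.77 → 144
  B: 250 + 2.55 = 252.55 → 253
  → #8C90FD
45% tone:
  R: 21 + 48.15 = 69.15 → 69
  G: 28 + 45 = 73 → 73
  B: 250 + 0.45×(128−250) = 250 − 54.9 = 195.1 → 195
  → #4549C3

#8C90FD, #4549C3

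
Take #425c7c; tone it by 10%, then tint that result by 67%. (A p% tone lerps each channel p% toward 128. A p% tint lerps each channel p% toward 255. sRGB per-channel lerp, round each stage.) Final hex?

#c3cbd4

#425c7c is rgb(66, 92, 124).
Per channel, c → c + 0.1(128 − c):
  R: 66 + 0.1×(128−66) = 66 + 6.2 = 72.2 → 72
  G: 92 + 0.1×(128−92) = 92 + 3.6 = 95.6 → 96
  B: 124 + 0.1×(128−124) = 124 + 0.4 = 124.4 → 124
After the tone: rgb(72, 96, 124) = #48607c.
Lerp each channel 67% toward 255:
  R: 72 + 0.67×(255−72) = 72 + 122.61 = 194.61 → 195
  G: 96 + 106.53 = 202.53 → 203
  B: 124 + 0.67×(255−124) = 124 + 87.77 = 211.77 → 212
rgb(195, 203, 212) = #c3cbd4.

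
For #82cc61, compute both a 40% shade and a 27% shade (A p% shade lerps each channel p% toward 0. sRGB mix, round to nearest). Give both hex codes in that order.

#4e7a3a, #5f9547

#82cc61 is rgb(130, 204, 97).
40% shade:
  R: 130 + 0.4×(0−130) = 130 − 52 = 78 → 78
  G: 204 + 0.4×(0−204) = 204 − 81.6 = 122.4 → 122
  B: 97 + 0.4×(0−97) = 97 − 38.8 = 58.2 → 58
  → #4e7a3a
27% shade:
  R: 130 + 0.27×(0−130) = 130 − 35.1 = 94.9 → 95
  G: 204 − 55.08 = 148.92 → 149
  B: 97 − 26.19 = 70.81 → 71
  → #5f9547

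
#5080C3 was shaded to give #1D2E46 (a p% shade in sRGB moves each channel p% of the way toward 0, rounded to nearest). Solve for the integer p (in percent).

#5080C3 is rgb(80, 128, 195); #1D2E46 is rgb(29, 46, 70).
On the B channel (widest range): 70 ≈ 195 + (p/100)(0 − 195), so p ≈ 100×(70 − 195)/(0 − 195) = -12500/-195 = 64.10.
p = 64 reproduces all three channels after rounding.

64%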